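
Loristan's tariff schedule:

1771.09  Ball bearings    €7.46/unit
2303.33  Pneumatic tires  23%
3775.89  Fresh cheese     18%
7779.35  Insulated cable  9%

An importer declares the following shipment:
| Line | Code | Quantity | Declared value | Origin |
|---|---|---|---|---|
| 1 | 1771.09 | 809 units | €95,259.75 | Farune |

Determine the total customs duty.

€6,035.14

Line 1 (1771.09, Farune, 809 units, €95,259.75):
Base rate for 1771.09 is €7.46/unit.
Duty = 809 × €7.46 = €6,035.14.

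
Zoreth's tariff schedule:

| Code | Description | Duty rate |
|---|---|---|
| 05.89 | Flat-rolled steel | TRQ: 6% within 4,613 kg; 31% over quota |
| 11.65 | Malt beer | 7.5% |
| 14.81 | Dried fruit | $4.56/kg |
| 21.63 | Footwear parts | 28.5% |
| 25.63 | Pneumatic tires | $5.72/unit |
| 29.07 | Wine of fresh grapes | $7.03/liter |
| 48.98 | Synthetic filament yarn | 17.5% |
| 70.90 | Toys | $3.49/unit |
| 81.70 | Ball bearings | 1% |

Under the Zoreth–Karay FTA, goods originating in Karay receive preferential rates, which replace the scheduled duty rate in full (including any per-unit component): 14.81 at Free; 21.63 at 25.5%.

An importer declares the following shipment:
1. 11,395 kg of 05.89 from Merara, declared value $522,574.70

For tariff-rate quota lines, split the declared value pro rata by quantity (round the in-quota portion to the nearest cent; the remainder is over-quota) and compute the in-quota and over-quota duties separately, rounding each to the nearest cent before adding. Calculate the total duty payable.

Line 1 (05.89, Merara, 11,395 kg, $522,574.70):
Code 05.89 is under a tariff-rate quota (threshold 4,613 kg). In-quota: 4,613 kg at 6%; over-quota: 6,782 kg at 31%.
Pro-rata value split: in-quota = $522,574.70 × 4,613/11,395 = $211,552.18; over-quota = $522,574.70 − $211,552.18 = $311,022.52.
In-quota duty = $211,552.18 × 6% = $12,693.13. Over-quota duty = $311,022.52 × 31% = $96,416.98.
Line duty = $12,693.13 + $96,416.98 = $109,110.11.

$109,110.11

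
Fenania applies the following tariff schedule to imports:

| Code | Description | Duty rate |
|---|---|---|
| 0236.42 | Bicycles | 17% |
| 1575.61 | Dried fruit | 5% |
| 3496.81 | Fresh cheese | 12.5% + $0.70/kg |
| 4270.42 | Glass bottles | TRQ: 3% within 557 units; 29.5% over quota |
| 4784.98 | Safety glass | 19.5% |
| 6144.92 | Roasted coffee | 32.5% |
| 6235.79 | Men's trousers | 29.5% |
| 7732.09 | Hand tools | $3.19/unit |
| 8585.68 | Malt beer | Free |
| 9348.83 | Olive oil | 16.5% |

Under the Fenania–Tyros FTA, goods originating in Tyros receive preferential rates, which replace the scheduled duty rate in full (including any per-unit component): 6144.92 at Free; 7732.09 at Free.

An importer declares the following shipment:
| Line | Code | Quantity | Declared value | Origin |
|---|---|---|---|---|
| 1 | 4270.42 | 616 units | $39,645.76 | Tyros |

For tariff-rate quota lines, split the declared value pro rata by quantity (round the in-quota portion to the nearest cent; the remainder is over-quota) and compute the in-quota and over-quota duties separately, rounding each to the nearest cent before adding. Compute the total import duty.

Line 1 (4270.42, Tyros, 616 units, $39,645.76):
Code 4270.42 is under a tariff-rate quota (threshold 557 units). In-quota: 557 units at 3%; over-quota: 59 units at 29.5%.
Pro-rata value split: in-quota = $39,645.76 × 557/616 = $35,848.52; over-quota = $39,645.76 − $35,848.52 = $3,797.24.
In-quota duty = $35,848.52 × 3% = $1,075.46. Over-quota duty = $3,797.24 × 29.5% = $1,120.19.
Line duty = $1,075.46 + $1,120.19 = $2,195.65.

$2,195.65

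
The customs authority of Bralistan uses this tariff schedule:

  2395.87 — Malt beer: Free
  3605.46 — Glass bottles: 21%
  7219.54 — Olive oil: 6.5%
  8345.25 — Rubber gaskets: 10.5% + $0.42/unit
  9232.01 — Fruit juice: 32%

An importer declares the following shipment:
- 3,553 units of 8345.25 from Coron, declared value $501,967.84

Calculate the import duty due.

$54,198.88

Line 1 (8345.25, Coron, 3,553 units, $501,967.84):
Base rate for 8345.25 is 10.5% + $0.42/unit.
Duty = $501,967.84 × 10.5% + 3,553 × $0.42 = $54,198.88.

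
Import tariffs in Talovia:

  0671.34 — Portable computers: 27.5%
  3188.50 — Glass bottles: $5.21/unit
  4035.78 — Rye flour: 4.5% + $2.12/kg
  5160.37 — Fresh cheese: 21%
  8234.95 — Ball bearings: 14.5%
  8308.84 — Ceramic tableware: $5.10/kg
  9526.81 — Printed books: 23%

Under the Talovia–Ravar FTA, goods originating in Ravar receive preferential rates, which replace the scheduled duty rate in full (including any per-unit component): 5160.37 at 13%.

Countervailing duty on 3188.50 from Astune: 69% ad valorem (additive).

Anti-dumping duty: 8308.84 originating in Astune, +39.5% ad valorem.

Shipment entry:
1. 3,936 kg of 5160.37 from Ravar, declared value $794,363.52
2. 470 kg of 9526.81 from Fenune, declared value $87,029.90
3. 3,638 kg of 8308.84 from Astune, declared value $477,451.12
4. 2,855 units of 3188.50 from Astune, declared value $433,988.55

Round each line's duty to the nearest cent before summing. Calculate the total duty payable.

Line 1 (5160.37, Ravar, 3,936 kg, $794,363.52):
Base rate for 5160.37 is 21%.
Origin Ravar qualifies under the Talovia–Ravar agreement and 5160.37 is covered: preferential rate 13% applies instead.
Duty = $794,363.52 × 13% = $103,267.26.
Line 2 (9526.81, Fenune, 470 kg, $87,029.90):
Base rate for 9526.81 is 23%.
Duty = $87,029.90 × 23% = $20,016.88.
Line 3 (8308.84, Astune, 3,638 kg, $477,451.12):
Base rate for 8308.84 is $5.10/kg.
Additional duty on 8308.84 from Astune: +39.5% ad valorem. Applied ad valorem rate = 39.5%.
Duty = $477,451.12 × 39.5% + 3,638 × $5.10 = $207,146.99.
Line 4 (3188.50, Astune, 2,855 units, $433,988.55):
Base rate for 3188.50 is $5.21/unit.
Additional duty on 3188.50 from Astune: +69% ad valorem. Applied ad valorem rate = 69%.
Duty = $433,988.55 × 69% + 2,855 × $5.21 = $314,326.65.
Total = $103,267.26 + $20,016.88 + $207,146.99 + $314,326.65 = $644,757.78.

$644,757.78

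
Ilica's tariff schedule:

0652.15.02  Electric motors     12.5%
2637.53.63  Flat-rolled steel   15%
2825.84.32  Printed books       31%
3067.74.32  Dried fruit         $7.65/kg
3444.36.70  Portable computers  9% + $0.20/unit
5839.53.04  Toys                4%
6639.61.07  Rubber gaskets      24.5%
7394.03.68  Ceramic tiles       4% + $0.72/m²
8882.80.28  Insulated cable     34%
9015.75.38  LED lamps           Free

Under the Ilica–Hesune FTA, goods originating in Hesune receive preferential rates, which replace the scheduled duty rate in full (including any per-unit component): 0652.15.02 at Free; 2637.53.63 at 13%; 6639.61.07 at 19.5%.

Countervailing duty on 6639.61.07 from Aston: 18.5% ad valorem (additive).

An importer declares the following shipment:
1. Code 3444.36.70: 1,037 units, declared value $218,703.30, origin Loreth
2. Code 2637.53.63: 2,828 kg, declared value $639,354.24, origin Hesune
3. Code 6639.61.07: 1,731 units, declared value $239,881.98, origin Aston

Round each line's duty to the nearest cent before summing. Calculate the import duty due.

Line 1 (3444.36.70, Loreth, 1,037 units, $218,703.30):
Base rate for 3444.36.70 is 9% + $0.20/unit.
Duty = $218,703.30 × 9% + 1,037 × $0.20 = $19,890.70.
Line 2 (2637.53.63, Hesune, 2,828 kg, $639,354.24):
Base rate for 2637.53.63 is 15%.
Origin Hesune qualifies under the Ilica–Hesune agreement and 2637.53.63 is covered: preferential rate 13% applies instead.
Duty = $639,354.24 × 13% = $83,116.05.
Line 3 (6639.61.07, Aston, 1,731 units, $239,881.98):
Base rate for 6639.61.07 is 24.5%.
6639.61.07 has an FTA preferential rate, but origin Aston is not Hesune; base rate stands.
Additional duty on 6639.61.07 from Aston: +18.5%. Applied ad valorem rate: 24.5% + 18.5% = 43%.
Duty = $239,881.98 × 43% = $103,149.25.
Total = $19,890.70 + $83,116.05 + $103,149.25 = $206,156.00.

$206,156.00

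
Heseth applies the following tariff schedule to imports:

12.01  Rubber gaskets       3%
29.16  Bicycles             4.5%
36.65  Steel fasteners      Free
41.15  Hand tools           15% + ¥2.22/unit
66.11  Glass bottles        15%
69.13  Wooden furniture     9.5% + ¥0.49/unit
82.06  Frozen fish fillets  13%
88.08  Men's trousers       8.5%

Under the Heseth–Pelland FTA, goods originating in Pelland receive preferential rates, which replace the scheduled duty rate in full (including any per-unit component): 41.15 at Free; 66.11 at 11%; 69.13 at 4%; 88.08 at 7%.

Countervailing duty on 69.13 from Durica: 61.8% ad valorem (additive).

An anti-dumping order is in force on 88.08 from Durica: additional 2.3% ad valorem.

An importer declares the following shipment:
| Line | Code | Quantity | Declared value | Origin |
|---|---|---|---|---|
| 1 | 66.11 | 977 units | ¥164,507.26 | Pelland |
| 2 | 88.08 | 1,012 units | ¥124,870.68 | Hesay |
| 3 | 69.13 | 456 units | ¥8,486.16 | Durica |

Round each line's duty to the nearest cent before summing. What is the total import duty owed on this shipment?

Line 1 (66.11, Pelland, 977 units, ¥164,507.26):
Base rate for 66.11 is 15%.
Origin Pelland qualifies under the Heseth–Pelland agreement and 66.11 is covered: preferential rate 11% applies instead.
Duty = ¥164,507.26 × 11% = ¥18,095.80.
Line 2 (88.08, Hesay, 1,012 units, ¥124,870.68):
Base rate for 88.08 is 8.5%.
88.08 has an FTA preferential rate, but origin Hesay is not Pelland; base rate stands.
The additional-duty order on 88.08 targets Durica, not Hesay; it does not apply.
Duty = ¥124,870.68 × 8.5% = ¥10,614.01.
Line 3 (69.13, Durica, 456 units, ¥8,486.16):
Base rate for 69.13 is 9.5% + ¥0.49/unit.
69.13 has an FTA preferential rate, but origin Durica is not Pelland; base rate stands.
Additional duty on 69.13 from Durica: +61.8%. Applied ad valorem rate: 9.5% + 61.8% = 71.3%.
Duty = ¥8,486.16 × 71.3% + 456 × ¥0.49 = ¥6,274.07.
Total = ¥18,095.80 + ¥10,614.01 + ¥6,274.07 = ¥34,983.88.

¥34,983.88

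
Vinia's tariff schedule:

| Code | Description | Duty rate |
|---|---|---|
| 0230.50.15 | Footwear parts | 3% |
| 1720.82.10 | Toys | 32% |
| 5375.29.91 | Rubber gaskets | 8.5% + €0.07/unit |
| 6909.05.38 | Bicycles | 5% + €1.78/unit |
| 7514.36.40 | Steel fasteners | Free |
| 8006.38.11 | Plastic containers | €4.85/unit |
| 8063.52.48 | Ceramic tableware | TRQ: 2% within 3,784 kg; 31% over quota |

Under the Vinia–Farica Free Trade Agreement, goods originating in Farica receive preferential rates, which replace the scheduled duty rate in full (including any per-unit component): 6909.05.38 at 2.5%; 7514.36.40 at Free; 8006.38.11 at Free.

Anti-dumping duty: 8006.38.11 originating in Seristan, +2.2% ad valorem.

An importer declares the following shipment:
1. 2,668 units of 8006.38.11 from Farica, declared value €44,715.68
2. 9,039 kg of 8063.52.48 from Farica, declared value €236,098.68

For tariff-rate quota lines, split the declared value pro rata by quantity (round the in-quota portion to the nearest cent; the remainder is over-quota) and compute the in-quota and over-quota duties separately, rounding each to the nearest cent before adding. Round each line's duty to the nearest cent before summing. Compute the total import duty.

Line 1 (8006.38.11, Farica, 2,668 units, €44,715.68):
Base rate for 8006.38.11 is €4.85/unit.
Origin Farica qualifies under the Vinia–Farica agreement and 8006.38.11 is covered: preferential rate Free applies instead.
The additional-duty order on 8006.38.11 targets Seristan, not Farica; it does not apply.
Duty = €44,715.68 × 0% = €0.00.
Line 2 (8063.52.48, Farica, 9,039 kg, €236,098.68):
Code 8063.52.48 is under a tariff-rate quota (threshold 3,784 kg). In-quota: 3,784 kg at 2%; over-quota: 5,255 kg at 31%.
Pro-rata value split: in-quota = €236,098.68 × 3,784/9,039 = €98,838.08; over-quota = €236,098.68 − €98,838.08 = €137,260.60.
In-quota duty = €98,838.08 × 2% = €1,976.76. Over-quota duty = €137,260.60 × 31% = €42,550.79.
Line duty = €1,976.76 + €42,550.79 = €44,527.55.
Total = €0.00 + €44,527.55 = €44,527.55.

€44,527.55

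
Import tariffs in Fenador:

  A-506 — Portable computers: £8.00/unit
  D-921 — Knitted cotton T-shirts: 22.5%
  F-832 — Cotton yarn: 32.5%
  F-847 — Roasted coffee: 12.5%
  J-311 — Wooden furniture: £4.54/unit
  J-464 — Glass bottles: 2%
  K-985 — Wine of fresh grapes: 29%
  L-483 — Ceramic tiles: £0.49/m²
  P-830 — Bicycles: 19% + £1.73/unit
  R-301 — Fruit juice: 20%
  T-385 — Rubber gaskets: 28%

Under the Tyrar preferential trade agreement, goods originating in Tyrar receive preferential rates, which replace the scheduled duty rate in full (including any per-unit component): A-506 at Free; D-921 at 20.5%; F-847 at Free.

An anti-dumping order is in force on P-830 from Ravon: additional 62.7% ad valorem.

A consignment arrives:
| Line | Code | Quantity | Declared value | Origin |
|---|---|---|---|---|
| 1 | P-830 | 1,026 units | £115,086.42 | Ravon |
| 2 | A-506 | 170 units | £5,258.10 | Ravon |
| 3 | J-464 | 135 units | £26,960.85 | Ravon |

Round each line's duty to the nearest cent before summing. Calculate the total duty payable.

Line 1 (P-830, Ravon, 1,026 units, £115,086.42):
Base rate for P-830 is 19% + £1.73/unit.
Additional duty on P-830 from Ravon: +62.7%. Applied ad valorem rate: 19% + 62.7% = 81.7%.
Duty = £115,086.42 × 81.7% + 1,026 × £1.73 = £95,800.59.
Line 2 (A-506, Ravon, 170 units, £5,258.10):
Base rate for A-506 is £8.00/unit.
A-506 has an FTA preferential rate, but origin Ravon is not Tyrar; base rate stands.
Duty = 170 × £8.00 = £1,360.00.
Line 3 (J-464, Ravon, 135 units, £26,960.85):
Base rate for J-464 is 2%.
Duty = £26,960.85 × 2% = £539.22.
Total = £95,800.59 + £1,360.00 + £539.22 = £97,699.81.

£97,699.81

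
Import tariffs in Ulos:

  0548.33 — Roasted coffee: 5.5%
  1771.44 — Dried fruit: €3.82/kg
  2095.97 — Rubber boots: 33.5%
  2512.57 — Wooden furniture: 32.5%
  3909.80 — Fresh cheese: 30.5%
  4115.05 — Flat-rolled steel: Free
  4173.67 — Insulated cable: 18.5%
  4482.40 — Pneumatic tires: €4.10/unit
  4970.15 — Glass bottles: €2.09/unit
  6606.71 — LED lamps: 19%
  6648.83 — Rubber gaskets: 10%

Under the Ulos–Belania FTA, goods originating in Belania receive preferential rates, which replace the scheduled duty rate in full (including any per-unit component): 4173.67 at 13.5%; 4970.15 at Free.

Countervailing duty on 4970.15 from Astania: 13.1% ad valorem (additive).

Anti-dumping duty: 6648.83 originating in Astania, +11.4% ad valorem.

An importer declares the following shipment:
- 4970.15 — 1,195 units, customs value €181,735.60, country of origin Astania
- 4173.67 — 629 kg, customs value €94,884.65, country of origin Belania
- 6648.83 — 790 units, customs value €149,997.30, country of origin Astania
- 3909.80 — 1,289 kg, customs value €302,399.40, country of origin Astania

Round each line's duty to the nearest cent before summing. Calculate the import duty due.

€163,445.58

Line 1 (4970.15, Astania, 1,195 units, €181,735.60):
Base rate for 4970.15 is €2.09/unit.
4970.15 has an FTA preferential rate, but origin Astania is not Belania; base rate stands.
Additional duty on 4970.15 from Astania: +13.1% ad valorem. Applied ad valorem rate = 13.1%.
Duty = €181,735.60 × 13.1% + 1,195 × €2.09 = €26,304.91.
Line 2 (4173.67, Belania, 629 kg, €94,884.65):
Base rate for 4173.67 is 18.5%.
Origin Belania qualifies under the Ulos–Belania agreement and 4173.67 is covered: preferential rate 13.5% applies instead.
Duty = €94,884.65 × 13.5% = €12,809.43.
Line 3 (6648.83, Astania, 790 units, €149,997.30):
Base rate for 6648.83 is 10%.
Additional duty on 6648.83 from Astania: +11.4%. Applied ad valorem rate: 10% + 11.4% = 21.4%.
Duty = €149,997.30 × 21.4% = €32,099.42.
Line 4 (3909.80, Astania, 1,289 kg, €302,399.40):
Base rate for 3909.80 is 30.5%.
Duty = €302,399.40 × 30.5% = €92,231.82.
Total = €26,304.91 + €12,809.43 + €32,099.42 + €92,231.82 = €163,445.58.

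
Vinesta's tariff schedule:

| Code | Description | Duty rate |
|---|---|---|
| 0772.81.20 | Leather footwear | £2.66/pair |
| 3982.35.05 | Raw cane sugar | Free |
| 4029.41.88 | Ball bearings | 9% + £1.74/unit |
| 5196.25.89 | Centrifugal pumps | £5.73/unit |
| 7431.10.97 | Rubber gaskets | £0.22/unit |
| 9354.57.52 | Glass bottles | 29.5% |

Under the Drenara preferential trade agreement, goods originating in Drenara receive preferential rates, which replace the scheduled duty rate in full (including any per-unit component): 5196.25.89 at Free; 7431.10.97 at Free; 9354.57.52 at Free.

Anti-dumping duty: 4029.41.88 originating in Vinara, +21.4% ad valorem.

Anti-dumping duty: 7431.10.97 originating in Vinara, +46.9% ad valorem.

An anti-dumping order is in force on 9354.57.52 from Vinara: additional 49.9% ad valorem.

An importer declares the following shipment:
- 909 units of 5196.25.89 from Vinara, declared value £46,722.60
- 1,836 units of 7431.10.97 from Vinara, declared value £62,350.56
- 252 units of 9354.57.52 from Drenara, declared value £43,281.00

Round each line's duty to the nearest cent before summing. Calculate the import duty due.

£34,854.90

Line 1 (5196.25.89, Vinara, 909 units, £46,722.60):
Base rate for 5196.25.89 is £5.73/unit.
5196.25.89 has an FTA preferential rate, but origin Vinara is not Drenara; base rate stands.
Duty = 909 × £5.73 = £5,208.57.
Line 2 (7431.10.97, Vinara, 1,836 units, £62,350.56):
Base rate for 7431.10.97 is £0.22/unit.
7431.10.97 has an FTA preferential rate, but origin Vinara is not Drenara; base rate stands.
Additional duty on 7431.10.97 from Vinara: +46.9% ad valorem. Applied ad valorem rate = 46.9%.
Duty = £62,350.56 × 46.9% + 1,836 × £0.22 = £29,646.33.
Line 3 (9354.57.52, Drenara, 252 units, £43,281.00):
Base rate for 9354.57.52 is 29.5%.
Origin Drenara qualifies under the Vinesta–Drenara agreement and 9354.57.52 is covered: preferential rate Free applies instead.
The additional-duty order on 9354.57.52 targets Vinara, not Drenara; it does not apply.
Duty = £43,281.00 × 0% = £0.00.
Total = £5,208.57 + £29,646.33 + £0.00 = £34,854.90.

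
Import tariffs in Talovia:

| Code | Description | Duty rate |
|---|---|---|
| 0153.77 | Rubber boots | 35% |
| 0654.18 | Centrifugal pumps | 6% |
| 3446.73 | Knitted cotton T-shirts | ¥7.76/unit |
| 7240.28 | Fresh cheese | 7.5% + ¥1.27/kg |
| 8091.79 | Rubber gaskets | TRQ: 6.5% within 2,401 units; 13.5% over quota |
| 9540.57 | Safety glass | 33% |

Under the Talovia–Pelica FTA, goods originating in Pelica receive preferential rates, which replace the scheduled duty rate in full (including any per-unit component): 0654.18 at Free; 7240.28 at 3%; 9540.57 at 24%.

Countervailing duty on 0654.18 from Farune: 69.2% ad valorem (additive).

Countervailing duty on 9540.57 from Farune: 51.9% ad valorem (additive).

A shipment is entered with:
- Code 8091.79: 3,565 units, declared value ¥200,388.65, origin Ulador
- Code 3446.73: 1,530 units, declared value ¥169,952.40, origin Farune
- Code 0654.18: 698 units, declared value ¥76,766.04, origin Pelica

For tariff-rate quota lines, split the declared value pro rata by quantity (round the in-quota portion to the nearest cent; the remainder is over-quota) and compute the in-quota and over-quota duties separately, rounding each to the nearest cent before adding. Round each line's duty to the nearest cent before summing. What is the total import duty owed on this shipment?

Line 1 (8091.79, Ulador, 3,565 units, ¥200,388.65):
Code 8091.79 is under a tariff-rate quota (threshold 2,401 units). In-quota: 2,401 units at 6.5%; over-quota: 1,164 units at 13.5%.
Pro-rata value split: in-quota = ¥200,388.65 × 2,401/3,565 = ¥134,960.21; over-quota = ¥200,388.65 − ¥134,960.21 = ¥65,428.44.
In-quota duty = ¥134,960.21 × 6.5% = ¥8,772.41. Over-quota duty = ¥65,428.44 × 13.5% = ¥8,832.84.
Line duty = ¥8,772.41 + ¥8,832.84 = ¥17,605.25.
Line 2 (3446.73, Farune, 1,530 units, ¥169,952.40):
Base rate for 3446.73 is ¥7.76/unit.
Duty = 1,530 × ¥7.76 = ¥11,872.80.
Line 3 (0654.18, Pelica, 698 units, ¥76,766.04):
Base rate for 0654.18 is 6%.
Origin Pelica qualifies under the Talovia–Pelica agreement and 0654.18 is covered: preferential rate Free applies instead.
The additional-duty order on 0654.18 targets Farune, not Pelica; it does not apply.
Duty = ¥76,766.04 × 0% = ¥0.00.
Total = ¥17,605.25 + ¥11,872.80 + ¥0.00 = ¥29,478.05.

¥29,478.05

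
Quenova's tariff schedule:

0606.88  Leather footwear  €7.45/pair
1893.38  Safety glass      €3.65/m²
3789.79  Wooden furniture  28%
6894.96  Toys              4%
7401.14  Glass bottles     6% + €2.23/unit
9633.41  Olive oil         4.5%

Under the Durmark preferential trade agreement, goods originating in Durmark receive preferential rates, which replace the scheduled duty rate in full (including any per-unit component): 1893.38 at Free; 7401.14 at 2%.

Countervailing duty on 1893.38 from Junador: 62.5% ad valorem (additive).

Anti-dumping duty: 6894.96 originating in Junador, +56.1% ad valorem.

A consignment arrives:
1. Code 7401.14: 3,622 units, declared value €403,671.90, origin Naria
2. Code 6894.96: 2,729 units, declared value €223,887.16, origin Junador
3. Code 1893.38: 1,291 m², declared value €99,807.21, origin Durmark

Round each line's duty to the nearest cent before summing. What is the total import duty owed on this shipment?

Line 1 (7401.14, Naria, 3,622 units, €403,671.90):
Base rate for 7401.14 is 6% + €2.23/unit.
7401.14 has an FTA preferential rate, but origin Naria is not Durmark; base rate stands.
Duty = €403,671.90 × 6% + 3,622 × €2.23 = €32,297.37.
Line 2 (6894.96, Junador, 2,729 units, €223,887.16):
Base rate for 6894.96 is 4%.
Additional duty on 6894.96 from Junador: +56.1%. Applied ad valorem rate: 4% + 56.1% = 60.1%.
Duty = €223,887.16 × 60.1% = €134,556.18.
Line 3 (1893.38, Durmark, 1,291 m², €99,807.21):
Base rate for 1893.38 is €3.65/m².
Origin Durmark qualifies under the Quenova–Durmark agreement and 1893.38 is covered: preferential rate Free applies instead.
The additional-duty order on 1893.38 targets Junador, not Durmark; it does not apply.
Duty = €99,807.21 × 0% = €0.00.
Total = €32,297.37 + €134,556.18 + €0.00 = €166,853.55.

€166,853.55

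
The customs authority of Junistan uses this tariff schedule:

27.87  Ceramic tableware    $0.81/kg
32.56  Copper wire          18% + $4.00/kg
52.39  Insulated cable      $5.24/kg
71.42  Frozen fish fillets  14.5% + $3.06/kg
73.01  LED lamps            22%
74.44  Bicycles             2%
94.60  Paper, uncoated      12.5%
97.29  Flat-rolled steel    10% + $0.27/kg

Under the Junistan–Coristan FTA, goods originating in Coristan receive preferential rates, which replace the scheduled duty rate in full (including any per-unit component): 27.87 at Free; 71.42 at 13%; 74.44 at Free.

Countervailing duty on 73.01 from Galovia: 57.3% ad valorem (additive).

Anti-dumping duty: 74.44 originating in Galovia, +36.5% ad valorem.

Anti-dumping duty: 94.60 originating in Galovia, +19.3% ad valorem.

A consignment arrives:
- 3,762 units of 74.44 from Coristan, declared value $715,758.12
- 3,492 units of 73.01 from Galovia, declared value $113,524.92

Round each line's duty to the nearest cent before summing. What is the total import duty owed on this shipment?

$90,025.26

Line 1 (74.44, Coristan, 3,762 units, $715,758.12):
Base rate for 74.44 is 2%.
Origin Coristan qualifies under the Junistan–Coristan agreement and 74.44 is covered: preferential rate Free applies instead.
The additional-duty order on 74.44 targets Galovia, not Coristan; it does not apply.
Duty = $715,758.12 × 0% = $0.00.
Line 2 (73.01, Galovia, 3,492 units, $113,524.92):
Base rate for 73.01 is 22%.
Additional duty on 73.01 from Galovia: +57.3%. Applied ad valorem rate: 22% + 57.3% = 79.3%.
Duty = $113,524.92 × 79.3% = $90,025.26.
Total = $0.00 + $90,025.26 = $90,025.26.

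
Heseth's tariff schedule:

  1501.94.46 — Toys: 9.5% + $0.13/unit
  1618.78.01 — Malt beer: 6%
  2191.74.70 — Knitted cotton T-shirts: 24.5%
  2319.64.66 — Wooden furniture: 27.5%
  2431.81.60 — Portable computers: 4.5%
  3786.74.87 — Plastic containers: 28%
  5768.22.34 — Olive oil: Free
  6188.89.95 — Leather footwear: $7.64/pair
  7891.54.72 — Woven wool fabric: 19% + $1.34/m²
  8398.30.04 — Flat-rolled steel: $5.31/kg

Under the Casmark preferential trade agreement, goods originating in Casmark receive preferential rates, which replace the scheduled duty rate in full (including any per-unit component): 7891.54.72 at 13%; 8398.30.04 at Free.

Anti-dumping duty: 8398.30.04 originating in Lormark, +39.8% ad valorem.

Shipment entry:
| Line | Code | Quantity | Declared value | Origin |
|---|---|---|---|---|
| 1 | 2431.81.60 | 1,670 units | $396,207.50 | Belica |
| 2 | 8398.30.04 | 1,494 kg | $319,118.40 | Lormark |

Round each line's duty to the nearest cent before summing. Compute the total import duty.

Line 1 (2431.81.60, Belica, 1,670 units, $396,207.50):
Base rate for 2431.81.60 is 4.5%.
Duty = $396,207.50 × 4.5% = $17,829.34.
Line 2 (8398.30.04, Lormark, 1,494 kg, $319,118.40):
Base rate for 8398.30.04 is $5.31/kg.
8398.30.04 has an FTA preferential rate, but origin Lormark is not Casmark; base rate stands.
Additional duty on 8398.30.04 from Lormark: +39.8% ad valorem. Applied ad valorem rate = 39.8%.
Duty = $319,118.40 × 39.8% + 1,494 × $5.31 = $134,942.26.
Total = $17,829.34 + $134,942.26 = $152,771.60.

$152,771.60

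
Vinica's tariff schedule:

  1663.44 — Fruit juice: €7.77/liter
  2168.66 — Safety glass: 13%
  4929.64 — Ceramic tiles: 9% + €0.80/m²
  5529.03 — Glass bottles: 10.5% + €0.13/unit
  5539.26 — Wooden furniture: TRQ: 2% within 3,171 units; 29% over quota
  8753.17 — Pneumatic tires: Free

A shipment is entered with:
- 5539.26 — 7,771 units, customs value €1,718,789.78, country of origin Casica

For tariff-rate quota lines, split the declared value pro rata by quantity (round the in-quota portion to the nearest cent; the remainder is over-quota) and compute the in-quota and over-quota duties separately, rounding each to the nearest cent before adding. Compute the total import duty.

€309,081.36

Line 1 (5539.26, Casica, 7,771 units, €1,718,789.78):
Code 5539.26 is under a tariff-rate quota (threshold 3,171 units). In-quota: 3,171 units at 2%; over-quota: 4,600 units at 29%.
Pro-rata value split: in-quota = €1,718,789.78 × 3,171/7,771 = €701,361.78; over-quota = €1,718,789.78 − €701,361.78 = €1,017,428.00.
In-quota duty = €701,361.78 × 2% = €14,027.24. Over-quota duty = €1,017,428.00 × 29% = €295,054.12.
Line duty = €14,027.24 + €295,054.12 = €309,081.36.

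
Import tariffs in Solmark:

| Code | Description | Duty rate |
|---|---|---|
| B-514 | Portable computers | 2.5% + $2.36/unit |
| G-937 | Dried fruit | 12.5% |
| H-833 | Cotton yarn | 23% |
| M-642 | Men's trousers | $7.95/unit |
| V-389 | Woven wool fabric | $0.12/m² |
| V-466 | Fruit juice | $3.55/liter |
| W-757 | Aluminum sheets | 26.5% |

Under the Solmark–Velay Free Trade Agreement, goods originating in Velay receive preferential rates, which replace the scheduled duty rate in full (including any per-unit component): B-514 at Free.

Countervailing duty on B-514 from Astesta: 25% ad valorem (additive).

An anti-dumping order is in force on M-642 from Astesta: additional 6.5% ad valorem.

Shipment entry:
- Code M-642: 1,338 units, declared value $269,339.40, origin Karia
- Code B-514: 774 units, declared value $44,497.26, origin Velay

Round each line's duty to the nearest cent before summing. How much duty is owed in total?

Line 1 (M-642, Karia, 1,338 units, $269,339.40):
Base rate for M-642 is $7.95/unit.
The additional-duty order on M-642 targets Astesta, not Karia; it does not apply.
Duty = 1,338 × $7.95 = $10,637.10.
Line 2 (B-514, Velay, 774 units, $44,497.26):
Base rate for B-514 is 2.5% + $2.36/unit.
Origin Velay qualifies under the Solmark–Velay agreement and B-514 is covered: preferential rate Free applies instead.
The additional-duty order on B-514 targets Astesta, not Velay; it does not apply.
Duty = $44,497.26 × 0% = $0.00.
Total = $10,637.10 + $0.00 = $10,637.10.

$10,637.10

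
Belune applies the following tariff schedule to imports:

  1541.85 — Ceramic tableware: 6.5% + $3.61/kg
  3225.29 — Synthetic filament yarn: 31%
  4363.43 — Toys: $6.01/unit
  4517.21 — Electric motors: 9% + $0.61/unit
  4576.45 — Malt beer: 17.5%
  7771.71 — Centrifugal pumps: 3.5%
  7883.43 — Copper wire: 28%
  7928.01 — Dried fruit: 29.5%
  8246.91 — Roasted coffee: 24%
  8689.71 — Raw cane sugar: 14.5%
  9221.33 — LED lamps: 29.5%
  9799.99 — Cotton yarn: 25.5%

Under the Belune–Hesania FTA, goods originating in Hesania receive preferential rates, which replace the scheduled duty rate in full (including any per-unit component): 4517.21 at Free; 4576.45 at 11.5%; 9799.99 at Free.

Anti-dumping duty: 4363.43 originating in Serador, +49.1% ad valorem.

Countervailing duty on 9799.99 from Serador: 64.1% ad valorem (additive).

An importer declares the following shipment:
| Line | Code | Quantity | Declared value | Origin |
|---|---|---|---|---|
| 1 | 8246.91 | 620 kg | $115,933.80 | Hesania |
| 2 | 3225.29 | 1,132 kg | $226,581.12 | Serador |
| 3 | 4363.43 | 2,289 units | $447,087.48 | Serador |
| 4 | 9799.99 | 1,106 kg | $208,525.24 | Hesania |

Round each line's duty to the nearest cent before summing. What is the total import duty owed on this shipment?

$331,341.10

Line 1 (8246.91, Hesania, 620 kg, $115,933.80):
Base rate for 8246.91 is 24%.
Origin Hesania is the FTA partner but 8246.91 is not on the preference list; base rate stands.
Duty = $115,933.80 × 24% = $27,824.11.
Line 2 (3225.29, Serador, 1,132 kg, $226,581.12):
Base rate for 3225.29 is 31%.
Duty = $226,581.12 × 31% = $70,240.15.
Line 3 (4363.43, Serador, 2,289 units, $447,087.48):
Base rate for 4363.43 is $6.01/unit.
Additional duty on 4363.43 from Serador: +49.1% ad valorem. Applied ad valorem rate = 49.1%.
Duty = $447,087.48 × 49.1% + 2,289 × $6.01 = $233,276.84.
Line 4 (9799.99, Hesania, 1,106 kg, $208,525.24):
Base rate for 9799.99 is 25.5%.
Origin Hesania qualifies under the Belune–Hesania agreement and 9799.99 is covered: preferential rate Free applies instead.
The additional-duty order on 9799.99 targets Serador, not Hesania; it does not apply.
Duty = $208,525.24 × 0% = $0.00.
Total = $27,824.11 + $70,240.15 + $233,276.84 + $0.00 = $331,341.10.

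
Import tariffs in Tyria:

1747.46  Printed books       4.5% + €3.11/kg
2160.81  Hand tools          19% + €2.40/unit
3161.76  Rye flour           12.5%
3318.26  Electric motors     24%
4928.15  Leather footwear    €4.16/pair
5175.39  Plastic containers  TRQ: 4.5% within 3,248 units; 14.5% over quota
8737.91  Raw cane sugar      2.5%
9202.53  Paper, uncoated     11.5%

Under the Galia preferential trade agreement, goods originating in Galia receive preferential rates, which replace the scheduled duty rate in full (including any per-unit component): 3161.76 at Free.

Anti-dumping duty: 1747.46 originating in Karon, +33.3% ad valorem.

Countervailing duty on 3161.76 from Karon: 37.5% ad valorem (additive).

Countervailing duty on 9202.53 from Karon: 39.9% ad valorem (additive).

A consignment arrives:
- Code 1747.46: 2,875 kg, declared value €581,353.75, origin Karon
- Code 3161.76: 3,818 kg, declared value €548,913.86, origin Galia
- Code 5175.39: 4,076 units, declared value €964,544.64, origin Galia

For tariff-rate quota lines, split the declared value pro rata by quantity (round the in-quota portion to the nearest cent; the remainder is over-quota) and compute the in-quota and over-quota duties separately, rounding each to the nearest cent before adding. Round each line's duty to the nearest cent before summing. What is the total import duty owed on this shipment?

€291,691.27

Line 1 (1747.46, Karon, 2,875 kg, €581,353.75):
Base rate for 1747.46 is 4.5% + €3.11/kg.
Additional duty on 1747.46 from Karon: +33.3%. Applied ad valorem rate: 4.5% + 33.3% = 37.8%.
Duty = €581,353.75 × 37.8% + 2,875 × €3.11 = €228,692.97.
Line 2 (3161.76, Galia, 3,818 kg, €548,913.86):
Base rate for 3161.76 is 12.5%.
Origin Galia qualifies under the Tyria–Galia agreement and 3161.76 is covered: preferential rate Free applies instead.
The additional-duty order on 3161.76 targets Karon, not Galia; it does not apply.
Duty = €548,913.86 × 0% = €0.00.
Line 3 (5175.39, Galia, 4,076 units, €964,544.64):
Code 5175.39 is under a tariff-rate quota (threshold 3,248 units). In-quota: 3,248 units at 4.5%; over-quota: 828 units at 14.5%.
Pro-rata value split: in-quota = €964,544.64 × 3,248/4,076 = €768,606.72; over-quota = €964,544.64 − €768,606.72 = €195,937.92.
In-quota duty = €768,606.72 × 4.5% = €34,587.30. Over-quota duty = €195,937.92 × 14.5% = €28,411.00.
Line duty = €34,587.30 + €28,411.00 = €62,998.30.
Total = €228,692.97 + €0.00 + €62,998.30 = €291,691.27.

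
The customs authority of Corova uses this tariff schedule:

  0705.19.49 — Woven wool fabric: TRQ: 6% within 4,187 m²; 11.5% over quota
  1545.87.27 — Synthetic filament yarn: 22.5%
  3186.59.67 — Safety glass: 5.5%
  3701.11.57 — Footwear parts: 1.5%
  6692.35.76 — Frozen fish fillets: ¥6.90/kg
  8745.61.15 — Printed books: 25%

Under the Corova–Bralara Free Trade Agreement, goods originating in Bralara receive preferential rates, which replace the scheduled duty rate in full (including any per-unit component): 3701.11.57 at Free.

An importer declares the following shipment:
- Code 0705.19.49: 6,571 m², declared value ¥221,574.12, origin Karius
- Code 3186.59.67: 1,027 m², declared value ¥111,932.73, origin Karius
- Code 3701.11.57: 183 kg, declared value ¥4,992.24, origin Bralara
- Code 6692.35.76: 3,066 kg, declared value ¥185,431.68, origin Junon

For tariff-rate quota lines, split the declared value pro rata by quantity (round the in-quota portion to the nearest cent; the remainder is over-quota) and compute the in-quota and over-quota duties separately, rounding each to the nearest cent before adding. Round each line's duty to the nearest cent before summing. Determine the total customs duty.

Line 1 (0705.19.49, Karius, 6,571 m², ¥221,574.12):
Code 0705.19.49 is under a tariff-rate quota (threshold 4,187 m²). In-quota: 4,187 m² at 6%; over-quota: 2,384 m² at 11.5%.
Pro-rata value split: in-quota = ¥221,574.12 × 4,187/6,571 = ¥141,185.64; over-quota = ¥221,574.12 − ¥141,185.64 = ¥80,388.48.
In-quota duty = ¥141,185.64 × 6% = ¥8,471.14. Over-quota duty = ¥80,388.48 × 11.5% = ¥9,244.68.
Line duty = ¥8,471.14 + ¥9,244.68 = ¥17,715.82.
Line 2 (3186.59.67, Karius, 1,027 m², ¥111,932.73):
Base rate for 3186.59.67 is 5.5%.
Duty = ¥111,932.73 × 5.5% = ¥6,156.30.
Line 3 (3701.11.57, Bralara, 183 kg, ¥4,992.24):
Base rate for 3701.11.57 is 1.5%.
Origin Bralara qualifies under the Corova–Bralara agreement and 3701.11.57 is covered: preferential rate Free applies instead.
Duty = ¥4,992.24 × 0% = ¥0.00.
Line 4 (6692.35.76, Junon, 3,066 kg, ¥185,431.68):
Base rate for 6692.35.76 is ¥6.90/kg.
Duty = 3,066 × ¥6.90 = ¥21,155.40.
Total = ¥17,715.82 + ¥6,156.30 + ¥0.00 + ¥21,155.40 = ¥45,027.52.

¥45,027.52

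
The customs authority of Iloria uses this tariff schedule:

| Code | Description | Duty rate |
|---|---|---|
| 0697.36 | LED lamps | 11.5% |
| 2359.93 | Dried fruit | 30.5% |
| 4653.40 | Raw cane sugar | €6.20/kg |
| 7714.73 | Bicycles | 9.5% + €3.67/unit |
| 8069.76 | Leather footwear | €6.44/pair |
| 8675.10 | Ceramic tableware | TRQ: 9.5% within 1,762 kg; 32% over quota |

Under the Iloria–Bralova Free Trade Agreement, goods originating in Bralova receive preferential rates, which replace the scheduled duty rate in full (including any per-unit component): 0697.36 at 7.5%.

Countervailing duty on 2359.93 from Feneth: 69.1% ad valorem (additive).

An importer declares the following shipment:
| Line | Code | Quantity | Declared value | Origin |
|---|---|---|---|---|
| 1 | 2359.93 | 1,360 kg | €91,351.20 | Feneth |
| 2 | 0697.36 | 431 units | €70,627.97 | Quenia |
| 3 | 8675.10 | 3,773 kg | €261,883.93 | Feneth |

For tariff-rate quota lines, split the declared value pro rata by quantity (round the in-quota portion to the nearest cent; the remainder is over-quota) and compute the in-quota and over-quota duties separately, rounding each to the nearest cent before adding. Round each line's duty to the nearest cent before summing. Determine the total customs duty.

€155,393.28

Line 1 (2359.93, Feneth, 1,360 kg, €91,351.20):
Base rate for 2359.93 is 30.5%.
Additional duty on 2359.93 from Feneth: +69.1%. Applied ad valorem rate: 30.5% + 69.1% = 99.6%.
Duty = €91,351.20 × 99.6% = €90,985.80.
Line 2 (0697.36, Quenia, 431 units, €70,627.97):
Base rate for 0697.36 is 11.5%.
0697.36 has an FTA preferential rate, but origin Quenia is not Bralova; base rate stands.
Duty = €70,627.97 × 11.5% = €8,122.22.
Line 3 (8675.10, Feneth, 3,773 kg, €261,883.93):
Code 8675.10 is under a tariff-rate quota (threshold 1,762 kg). In-quota: 1,762 kg at 9.5%; over-quota: 2,011 kg at 32%.
Pro-rata value split: in-quota = €261,883.93 × 1,762/3,773 = €122,300.42; over-quota = €261,883.93 − €122,300.42 = €139,583.51.
In-quota duty = €122,300.42 × 9.5% = €11,618.54. Over-quota duty = €139,583.51 × 32% = €44,666.72.
Line duty = €11,618.54 + €44,666.72 = €56,285.26.
Total = €90,985.80 + €8,122.22 + €56,285.26 = €155,393.28.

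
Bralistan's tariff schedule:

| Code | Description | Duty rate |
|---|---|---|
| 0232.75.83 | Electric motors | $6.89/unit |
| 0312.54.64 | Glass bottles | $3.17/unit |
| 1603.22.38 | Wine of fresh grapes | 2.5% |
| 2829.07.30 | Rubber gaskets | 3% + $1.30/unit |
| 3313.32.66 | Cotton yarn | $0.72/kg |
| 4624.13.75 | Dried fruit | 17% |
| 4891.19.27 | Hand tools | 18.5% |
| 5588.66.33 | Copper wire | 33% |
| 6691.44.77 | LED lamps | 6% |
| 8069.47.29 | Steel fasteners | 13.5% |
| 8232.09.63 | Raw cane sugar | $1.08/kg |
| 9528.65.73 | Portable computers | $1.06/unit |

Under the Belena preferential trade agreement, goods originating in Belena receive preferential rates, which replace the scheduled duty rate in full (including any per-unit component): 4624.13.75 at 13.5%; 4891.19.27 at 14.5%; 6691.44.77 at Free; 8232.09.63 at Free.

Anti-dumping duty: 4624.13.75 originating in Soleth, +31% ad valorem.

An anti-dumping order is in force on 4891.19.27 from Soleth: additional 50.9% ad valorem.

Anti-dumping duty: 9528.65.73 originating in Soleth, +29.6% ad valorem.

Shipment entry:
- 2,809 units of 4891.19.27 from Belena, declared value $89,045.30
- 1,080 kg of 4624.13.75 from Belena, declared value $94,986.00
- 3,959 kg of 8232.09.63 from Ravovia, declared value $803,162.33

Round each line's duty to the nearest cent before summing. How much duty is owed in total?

Line 1 (4891.19.27, Belena, 2,809 units, $89,045.30):
Base rate for 4891.19.27 is 18.5%.
Origin Belena qualifies under the Bralistan–Belena agreement and 4891.19.27 is covered: preferential rate 14.5% applies instead.
The additional-duty order on 4891.19.27 targets Soleth, not Belena; it does not apply.
Duty = $89,045.30 × 14.5% = $12,911.57.
Line 2 (4624.13.75, Belena, 1,080 kg, $94,986.00):
Base rate for 4624.13.75 is 17%.
Origin Belena qualifies under the Bralistan–Belena agreement and 4624.13.75 is covered: preferential rate 13.5% applies instead.
The additional-duty order on 4624.13.75 targets Soleth, not Belena; it does not apply.
Duty = $94,986.00 × 13.5% = $12,823.11.
Line 3 (8232.09.63, Ravovia, 3,959 kg, $803,162.33):
Base rate for 8232.09.63 is $1.08/kg.
8232.09.63 has an FTA preferential rate, but origin Ravovia is not Belena; base rate stands.
Duty = 3,959 × $1.08 = $4,275.72.
Total = $12,911.57 + $12,823.11 + $4,275.72 = $30,010.40.

$30,010.40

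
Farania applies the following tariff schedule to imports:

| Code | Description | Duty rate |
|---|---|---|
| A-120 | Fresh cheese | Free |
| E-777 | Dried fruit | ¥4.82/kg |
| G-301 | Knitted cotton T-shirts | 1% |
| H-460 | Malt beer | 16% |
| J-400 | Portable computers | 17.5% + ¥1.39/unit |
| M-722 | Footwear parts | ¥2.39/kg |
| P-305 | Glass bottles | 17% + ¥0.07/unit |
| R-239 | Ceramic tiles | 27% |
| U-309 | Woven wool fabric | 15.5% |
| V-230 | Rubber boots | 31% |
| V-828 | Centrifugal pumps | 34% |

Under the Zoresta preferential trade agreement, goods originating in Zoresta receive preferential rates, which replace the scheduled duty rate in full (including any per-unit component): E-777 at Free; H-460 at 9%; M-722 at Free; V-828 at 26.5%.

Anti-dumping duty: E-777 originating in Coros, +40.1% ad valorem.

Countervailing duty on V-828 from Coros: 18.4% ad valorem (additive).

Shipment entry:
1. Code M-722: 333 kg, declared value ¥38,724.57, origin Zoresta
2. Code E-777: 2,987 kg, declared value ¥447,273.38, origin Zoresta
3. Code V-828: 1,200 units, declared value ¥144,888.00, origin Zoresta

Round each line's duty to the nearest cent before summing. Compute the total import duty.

Line 1 (M-722, Zoresta, 333 kg, ¥38,724.57):
Base rate for M-722 is ¥2.39/kg.
Origin Zoresta qualifies under the Farania–Zoresta agreement and M-722 is covered: preferential rate Free applies instead.
Duty = ¥38,724.57 × 0% = ¥0.00.
Line 2 (E-777, Zoresta, 2,987 kg, ¥447,273.38):
Base rate for E-777 is ¥4.82/kg.
Origin Zoresta qualifies under the Farania–Zoresta agreement and E-777 is covered: preferential rate Free applies instead.
The additional-duty order on E-777 targets Coros, not Zoresta; it does not apply.
Duty = ¥447,273.38 × 0% = ¥0.00.
Line 3 (V-828, Zoresta, 1,200 units, ¥144,888.00):
Base rate for V-828 is 34%.
Origin Zoresta qualifies under the Farania–Zoresta agreement and V-828 is covered: preferential rate 26.5% applies instead.
The additional-duty order on V-828 targets Coros, not Zoresta; it does not apply.
Duty = ¥144,888.00 × 26.5% = ¥38,395.32.
Total = ¥0.00 + ¥0.00 + ¥38,395.32 = ¥38,395.32.

¥38,395.32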